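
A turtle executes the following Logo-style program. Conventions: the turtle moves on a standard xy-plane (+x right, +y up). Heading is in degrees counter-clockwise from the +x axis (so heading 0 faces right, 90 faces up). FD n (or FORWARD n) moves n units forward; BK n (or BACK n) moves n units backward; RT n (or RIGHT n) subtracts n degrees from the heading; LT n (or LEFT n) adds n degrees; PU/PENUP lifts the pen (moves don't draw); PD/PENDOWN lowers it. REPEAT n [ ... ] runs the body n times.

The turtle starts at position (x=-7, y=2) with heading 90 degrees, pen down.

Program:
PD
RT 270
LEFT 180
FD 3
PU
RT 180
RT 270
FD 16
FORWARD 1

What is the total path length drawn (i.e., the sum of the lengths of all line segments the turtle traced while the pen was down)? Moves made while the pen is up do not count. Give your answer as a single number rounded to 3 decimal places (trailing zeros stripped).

Answer: 3

Derivation:
Executing turtle program step by step:
Start: pos=(-7,2), heading=90, pen down
PD: pen down
RT 270: heading 90 -> 180
LT 180: heading 180 -> 0
FD 3: (-7,2) -> (-4,2) [heading=0, draw]
PU: pen up
RT 180: heading 0 -> 180
RT 270: heading 180 -> 270
FD 16: (-4,2) -> (-4,-14) [heading=270, move]
FD 1: (-4,-14) -> (-4,-15) [heading=270, move]
Final: pos=(-4,-15), heading=270, 1 segment(s) drawn

Segment lengths:
  seg 1: (-7,2) -> (-4,2), length = 3
Total = 3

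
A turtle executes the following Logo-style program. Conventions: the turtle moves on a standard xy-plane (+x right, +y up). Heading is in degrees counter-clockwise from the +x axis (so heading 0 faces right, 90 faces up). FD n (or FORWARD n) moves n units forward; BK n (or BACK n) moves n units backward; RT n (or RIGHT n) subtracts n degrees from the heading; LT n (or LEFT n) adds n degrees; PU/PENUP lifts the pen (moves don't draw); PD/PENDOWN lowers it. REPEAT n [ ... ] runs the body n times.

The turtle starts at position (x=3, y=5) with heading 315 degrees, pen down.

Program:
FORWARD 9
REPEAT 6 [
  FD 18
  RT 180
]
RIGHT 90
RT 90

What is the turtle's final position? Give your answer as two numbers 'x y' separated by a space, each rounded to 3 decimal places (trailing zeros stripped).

Executing turtle program step by step:
Start: pos=(3,5), heading=315, pen down
FD 9: (3,5) -> (9.364,-1.364) [heading=315, draw]
REPEAT 6 [
  -- iteration 1/6 --
  FD 18: (9.364,-1.364) -> (22.092,-14.092) [heading=315, draw]
  RT 180: heading 315 -> 135
  -- iteration 2/6 --
  FD 18: (22.092,-14.092) -> (9.364,-1.364) [heading=135, draw]
  RT 180: heading 135 -> 315
  -- iteration 3/6 --
  FD 18: (9.364,-1.364) -> (22.092,-14.092) [heading=315, draw]
  RT 180: heading 315 -> 135
  -- iteration 4/6 --
  FD 18: (22.092,-14.092) -> (9.364,-1.364) [heading=135, draw]
  RT 180: heading 135 -> 315
  -- iteration 5/6 --
  FD 18: (9.364,-1.364) -> (22.092,-14.092) [heading=315, draw]
  RT 180: heading 315 -> 135
  -- iteration 6/6 --
  FD 18: (22.092,-14.092) -> (9.364,-1.364) [heading=135, draw]
  RT 180: heading 135 -> 315
]
RT 90: heading 315 -> 225
RT 90: heading 225 -> 135
Final: pos=(9.364,-1.364), heading=135, 7 segment(s) drawn

Answer: 9.364 -1.364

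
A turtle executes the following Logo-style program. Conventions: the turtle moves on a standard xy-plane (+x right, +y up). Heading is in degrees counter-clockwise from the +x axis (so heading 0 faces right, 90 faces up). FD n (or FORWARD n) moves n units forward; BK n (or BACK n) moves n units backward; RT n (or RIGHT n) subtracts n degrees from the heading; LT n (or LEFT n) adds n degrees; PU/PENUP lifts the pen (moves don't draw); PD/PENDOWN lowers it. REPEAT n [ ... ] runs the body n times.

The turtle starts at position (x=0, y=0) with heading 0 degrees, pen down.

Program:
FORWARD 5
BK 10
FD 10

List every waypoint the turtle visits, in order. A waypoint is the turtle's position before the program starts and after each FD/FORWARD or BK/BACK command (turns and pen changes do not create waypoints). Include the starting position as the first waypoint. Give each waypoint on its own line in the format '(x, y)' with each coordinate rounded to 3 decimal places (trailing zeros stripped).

Answer: (0, 0)
(5, 0)
(-5, 0)
(5, 0)

Derivation:
Executing turtle program step by step:
Start: pos=(0,0), heading=0, pen down
FD 5: (0,0) -> (5,0) [heading=0, draw]
BK 10: (5,0) -> (-5,0) [heading=0, draw]
FD 10: (-5,0) -> (5,0) [heading=0, draw]
Final: pos=(5,0), heading=0, 3 segment(s) drawn
Waypoints (4 total):
(0, 0)
(5, 0)
(-5, 0)
(5, 0)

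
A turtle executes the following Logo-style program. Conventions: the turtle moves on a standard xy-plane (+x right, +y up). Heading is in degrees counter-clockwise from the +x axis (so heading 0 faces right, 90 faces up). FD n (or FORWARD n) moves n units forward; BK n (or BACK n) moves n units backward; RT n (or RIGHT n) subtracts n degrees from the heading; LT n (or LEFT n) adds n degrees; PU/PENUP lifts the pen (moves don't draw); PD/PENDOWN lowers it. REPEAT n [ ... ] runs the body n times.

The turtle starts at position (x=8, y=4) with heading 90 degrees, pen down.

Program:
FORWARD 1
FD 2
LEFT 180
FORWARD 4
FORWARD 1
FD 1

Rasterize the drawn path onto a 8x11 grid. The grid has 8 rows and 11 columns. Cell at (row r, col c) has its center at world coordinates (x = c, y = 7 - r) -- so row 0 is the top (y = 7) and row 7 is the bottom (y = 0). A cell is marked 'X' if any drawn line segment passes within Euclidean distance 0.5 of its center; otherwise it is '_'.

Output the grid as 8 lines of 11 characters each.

Answer: ________X__
________X__
________X__
________X__
________X__
________X__
________X__
___________

Derivation:
Segment 0: (8,4) -> (8,5)
Segment 1: (8,5) -> (8,7)
Segment 2: (8,7) -> (8,3)
Segment 3: (8,3) -> (8,2)
Segment 4: (8,2) -> (8,1)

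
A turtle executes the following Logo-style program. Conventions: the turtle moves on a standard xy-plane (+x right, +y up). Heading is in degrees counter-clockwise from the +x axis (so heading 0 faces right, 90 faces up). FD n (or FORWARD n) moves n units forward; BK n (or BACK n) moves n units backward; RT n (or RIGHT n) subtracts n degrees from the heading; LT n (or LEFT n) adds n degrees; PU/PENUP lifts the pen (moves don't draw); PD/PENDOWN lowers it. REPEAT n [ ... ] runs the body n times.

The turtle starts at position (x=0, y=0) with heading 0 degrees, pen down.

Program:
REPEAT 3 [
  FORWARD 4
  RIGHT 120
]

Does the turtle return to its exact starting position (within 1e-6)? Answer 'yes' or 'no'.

Executing turtle program step by step:
Start: pos=(0,0), heading=0, pen down
REPEAT 3 [
  -- iteration 1/3 --
  FD 4: (0,0) -> (4,0) [heading=0, draw]
  RT 120: heading 0 -> 240
  -- iteration 2/3 --
  FD 4: (4,0) -> (2,-3.464) [heading=240, draw]
  RT 120: heading 240 -> 120
  -- iteration 3/3 --
  FD 4: (2,-3.464) -> (0,0) [heading=120, draw]
  RT 120: heading 120 -> 0
]
Final: pos=(0,0), heading=0, 3 segment(s) drawn

Start position: (0, 0)
Final position: (0, 0)
Distance = 0; < 1e-6 -> CLOSED

Answer: yes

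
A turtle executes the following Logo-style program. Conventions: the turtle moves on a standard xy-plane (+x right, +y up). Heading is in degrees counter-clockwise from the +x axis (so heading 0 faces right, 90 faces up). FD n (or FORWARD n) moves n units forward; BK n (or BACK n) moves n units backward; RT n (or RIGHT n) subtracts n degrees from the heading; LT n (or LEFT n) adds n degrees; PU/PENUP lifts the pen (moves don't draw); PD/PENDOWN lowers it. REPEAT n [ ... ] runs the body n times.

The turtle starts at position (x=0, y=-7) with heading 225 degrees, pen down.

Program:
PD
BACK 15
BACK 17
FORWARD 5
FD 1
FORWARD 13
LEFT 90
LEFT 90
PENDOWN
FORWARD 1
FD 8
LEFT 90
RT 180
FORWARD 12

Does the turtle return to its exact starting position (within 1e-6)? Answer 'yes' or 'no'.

Answer: no

Derivation:
Executing turtle program step by step:
Start: pos=(0,-7), heading=225, pen down
PD: pen down
BK 15: (0,-7) -> (10.607,3.607) [heading=225, draw]
BK 17: (10.607,3.607) -> (22.627,15.627) [heading=225, draw]
FD 5: (22.627,15.627) -> (19.092,12.092) [heading=225, draw]
FD 1: (19.092,12.092) -> (18.385,11.385) [heading=225, draw]
FD 13: (18.385,11.385) -> (9.192,2.192) [heading=225, draw]
LT 90: heading 225 -> 315
LT 90: heading 315 -> 45
PD: pen down
FD 1: (9.192,2.192) -> (9.899,2.899) [heading=45, draw]
FD 8: (9.899,2.899) -> (15.556,8.556) [heading=45, draw]
LT 90: heading 45 -> 135
RT 180: heading 135 -> 315
FD 12: (15.556,8.556) -> (24.042,0.071) [heading=315, draw]
Final: pos=(24.042,0.071), heading=315, 8 segment(s) drawn

Start position: (0, -7)
Final position: (24.042, 0.071)
Distance = 25.06; >= 1e-6 -> NOT closed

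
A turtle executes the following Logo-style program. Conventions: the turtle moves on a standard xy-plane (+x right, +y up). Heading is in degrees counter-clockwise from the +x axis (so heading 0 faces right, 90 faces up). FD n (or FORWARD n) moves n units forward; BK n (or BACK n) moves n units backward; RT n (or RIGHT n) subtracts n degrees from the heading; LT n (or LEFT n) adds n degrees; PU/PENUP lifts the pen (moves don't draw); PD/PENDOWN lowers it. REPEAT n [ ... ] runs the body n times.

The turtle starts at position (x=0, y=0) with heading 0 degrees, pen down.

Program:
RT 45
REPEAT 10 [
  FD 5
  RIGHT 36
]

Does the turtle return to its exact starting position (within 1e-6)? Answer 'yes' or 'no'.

Executing turtle program step by step:
Start: pos=(0,0), heading=0, pen down
RT 45: heading 0 -> 315
REPEAT 10 [
  -- iteration 1/10 --
  FD 5: (0,0) -> (3.536,-3.536) [heading=315, draw]
  RT 36: heading 315 -> 279
  -- iteration 2/10 --
  FD 5: (3.536,-3.536) -> (4.318,-8.474) [heading=279, draw]
  RT 36: heading 279 -> 243
  -- iteration 3/10 --
  FD 5: (4.318,-8.474) -> (2.048,-12.929) [heading=243, draw]
  RT 36: heading 243 -> 207
  -- iteration 4/10 --
  FD 5: (2.048,-12.929) -> (-2.407,-15.199) [heading=207, draw]
  RT 36: heading 207 -> 171
  -- iteration 5/10 --
  FD 5: (-2.407,-15.199) -> (-7.346,-14.417) [heading=171, draw]
  RT 36: heading 171 -> 135
  -- iteration 6/10 --
  FD 5: (-7.346,-14.417) -> (-10.881,-10.881) [heading=135, draw]
  RT 36: heading 135 -> 99
  -- iteration 7/10 --
  FD 5: (-10.881,-10.881) -> (-11.663,-5.943) [heading=99, draw]
  RT 36: heading 99 -> 63
  -- iteration 8/10 --
  FD 5: (-11.663,-5.943) -> (-9.393,-1.488) [heading=63, draw]
  RT 36: heading 63 -> 27
  -- iteration 9/10 --
  FD 5: (-9.393,-1.488) -> (-4.938,0.782) [heading=27, draw]
  RT 36: heading 27 -> 351
  -- iteration 10/10 --
  FD 5: (-4.938,0.782) -> (0,0) [heading=351, draw]
  RT 36: heading 351 -> 315
]
Final: pos=(0,0), heading=315, 10 segment(s) drawn

Start position: (0, 0)
Final position: (0, 0)
Distance = 0; < 1e-6 -> CLOSED

Answer: yes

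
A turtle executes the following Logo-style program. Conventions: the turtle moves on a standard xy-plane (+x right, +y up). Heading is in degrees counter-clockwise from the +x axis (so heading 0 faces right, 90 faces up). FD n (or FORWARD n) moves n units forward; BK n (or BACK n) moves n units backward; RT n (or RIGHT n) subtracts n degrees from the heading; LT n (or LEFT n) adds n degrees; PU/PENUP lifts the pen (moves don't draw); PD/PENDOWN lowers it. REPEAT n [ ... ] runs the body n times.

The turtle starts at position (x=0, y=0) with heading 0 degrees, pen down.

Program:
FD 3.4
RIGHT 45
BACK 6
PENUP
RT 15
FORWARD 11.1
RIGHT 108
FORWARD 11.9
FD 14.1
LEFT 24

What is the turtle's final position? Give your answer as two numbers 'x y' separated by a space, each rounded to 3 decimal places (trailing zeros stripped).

Answer: -20.724 -10.776

Derivation:
Executing turtle program step by step:
Start: pos=(0,0), heading=0, pen down
FD 3.4: (0,0) -> (3.4,0) [heading=0, draw]
RT 45: heading 0 -> 315
BK 6: (3.4,0) -> (-0.843,4.243) [heading=315, draw]
PU: pen up
RT 15: heading 315 -> 300
FD 11.1: (-0.843,4.243) -> (4.707,-5.37) [heading=300, move]
RT 108: heading 300 -> 192
FD 11.9: (4.707,-5.37) -> (-6.933,-7.844) [heading=192, move]
FD 14.1: (-6.933,-7.844) -> (-20.724,-10.776) [heading=192, move]
LT 24: heading 192 -> 216
Final: pos=(-20.724,-10.776), heading=216, 2 segment(s) drawn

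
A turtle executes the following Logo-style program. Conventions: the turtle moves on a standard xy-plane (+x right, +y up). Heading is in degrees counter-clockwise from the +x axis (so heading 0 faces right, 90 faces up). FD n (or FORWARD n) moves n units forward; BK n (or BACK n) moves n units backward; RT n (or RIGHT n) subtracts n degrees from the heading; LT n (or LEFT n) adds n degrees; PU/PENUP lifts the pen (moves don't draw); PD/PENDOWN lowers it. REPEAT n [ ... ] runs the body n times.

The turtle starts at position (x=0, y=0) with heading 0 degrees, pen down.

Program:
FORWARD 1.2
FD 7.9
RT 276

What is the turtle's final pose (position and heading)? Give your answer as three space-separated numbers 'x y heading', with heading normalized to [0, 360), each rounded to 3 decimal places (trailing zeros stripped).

Answer: 9.1 0 84

Derivation:
Executing turtle program step by step:
Start: pos=(0,0), heading=0, pen down
FD 1.2: (0,0) -> (1.2,0) [heading=0, draw]
FD 7.9: (1.2,0) -> (9.1,0) [heading=0, draw]
RT 276: heading 0 -> 84
Final: pos=(9.1,0), heading=84, 2 segment(s) drawn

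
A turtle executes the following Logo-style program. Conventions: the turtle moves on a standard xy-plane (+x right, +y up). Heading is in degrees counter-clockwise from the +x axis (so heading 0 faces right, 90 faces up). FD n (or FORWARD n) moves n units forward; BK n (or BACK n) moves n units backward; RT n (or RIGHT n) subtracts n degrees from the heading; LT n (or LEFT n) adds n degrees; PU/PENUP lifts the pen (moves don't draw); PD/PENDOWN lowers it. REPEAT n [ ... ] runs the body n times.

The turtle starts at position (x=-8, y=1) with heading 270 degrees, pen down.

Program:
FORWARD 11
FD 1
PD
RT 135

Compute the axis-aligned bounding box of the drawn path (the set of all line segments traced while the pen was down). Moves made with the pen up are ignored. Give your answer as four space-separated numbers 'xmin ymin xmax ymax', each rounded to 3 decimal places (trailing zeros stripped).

Answer: -8 -11 -8 1

Derivation:
Executing turtle program step by step:
Start: pos=(-8,1), heading=270, pen down
FD 11: (-8,1) -> (-8,-10) [heading=270, draw]
FD 1: (-8,-10) -> (-8,-11) [heading=270, draw]
PD: pen down
RT 135: heading 270 -> 135
Final: pos=(-8,-11), heading=135, 2 segment(s) drawn

Segment endpoints: x in {-8, -8}, y in {-11, -10, 1}
xmin=-8, ymin=-11, xmax=-8, ymax=1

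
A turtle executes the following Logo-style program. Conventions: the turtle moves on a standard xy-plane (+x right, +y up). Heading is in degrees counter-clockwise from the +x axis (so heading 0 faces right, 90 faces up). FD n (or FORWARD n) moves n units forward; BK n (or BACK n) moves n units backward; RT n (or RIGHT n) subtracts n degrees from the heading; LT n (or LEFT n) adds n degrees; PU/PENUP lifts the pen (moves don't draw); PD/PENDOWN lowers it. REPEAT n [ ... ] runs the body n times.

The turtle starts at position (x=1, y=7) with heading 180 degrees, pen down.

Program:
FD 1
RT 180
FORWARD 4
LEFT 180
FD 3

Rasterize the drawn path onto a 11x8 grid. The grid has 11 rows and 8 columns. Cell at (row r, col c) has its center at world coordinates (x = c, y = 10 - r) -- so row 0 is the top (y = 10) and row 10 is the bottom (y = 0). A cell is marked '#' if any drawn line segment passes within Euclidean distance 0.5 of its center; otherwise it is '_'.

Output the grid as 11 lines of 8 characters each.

Segment 0: (1,7) -> (0,7)
Segment 1: (0,7) -> (4,7)
Segment 2: (4,7) -> (1,7)

Answer: ________
________
________
#####___
________
________
________
________
________
________
________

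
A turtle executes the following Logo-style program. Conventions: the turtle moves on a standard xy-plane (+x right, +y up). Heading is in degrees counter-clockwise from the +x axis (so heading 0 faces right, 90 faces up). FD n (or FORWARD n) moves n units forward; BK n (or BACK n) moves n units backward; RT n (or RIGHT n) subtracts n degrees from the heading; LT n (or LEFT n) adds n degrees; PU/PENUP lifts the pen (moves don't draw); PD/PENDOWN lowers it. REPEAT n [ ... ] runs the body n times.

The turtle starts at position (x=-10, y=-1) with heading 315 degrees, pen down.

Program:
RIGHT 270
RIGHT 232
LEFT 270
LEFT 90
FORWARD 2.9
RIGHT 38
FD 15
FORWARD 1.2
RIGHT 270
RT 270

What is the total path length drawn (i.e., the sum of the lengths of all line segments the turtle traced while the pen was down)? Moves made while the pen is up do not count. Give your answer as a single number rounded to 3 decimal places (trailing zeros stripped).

Answer: 19.1

Derivation:
Executing turtle program step by step:
Start: pos=(-10,-1), heading=315, pen down
RT 270: heading 315 -> 45
RT 232: heading 45 -> 173
LT 270: heading 173 -> 83
LT 90: heading 83 -> 173
FD 2.9: (-10,-1) -> (-12.878,-0.647) [heading=173, draw]
RT 38: heading 173 -> 135
FD 15: (-12.878,-0.647) -> (-23.485,9.96) [heading=135, draw]
FD 1.2: (-23.485,9.96) -> (-24.334,10.809) [heading=135, draw]
RT 270: heading 135 -> 225
RT 270: heading 225 -> 315
Final: pos=(-24.334,10.809), heading=315, 3 segment(s) drawn

Segment lengths:
  seg 1: (-10,-1) -> (-12.878,-0.647), length = 2.9
  seg 2: (-12.878,-0.647) -> (-23.485,9.96), length = 15
  seg 3: (-23.485,9.96) -> (-24.334,10.809), length = 1.2
Total = 19.1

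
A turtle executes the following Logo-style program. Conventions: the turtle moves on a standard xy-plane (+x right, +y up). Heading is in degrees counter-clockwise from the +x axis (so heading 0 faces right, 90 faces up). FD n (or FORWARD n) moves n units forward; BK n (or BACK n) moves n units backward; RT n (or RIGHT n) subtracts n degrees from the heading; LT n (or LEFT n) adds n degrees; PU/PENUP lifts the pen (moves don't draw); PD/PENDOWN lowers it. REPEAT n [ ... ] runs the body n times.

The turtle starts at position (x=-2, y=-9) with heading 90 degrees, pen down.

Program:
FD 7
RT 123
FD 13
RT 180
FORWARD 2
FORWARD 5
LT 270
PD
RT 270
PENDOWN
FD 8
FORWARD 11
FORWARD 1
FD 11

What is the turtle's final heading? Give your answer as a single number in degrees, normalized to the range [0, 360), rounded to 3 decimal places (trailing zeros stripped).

Executing turtle program step by step:
Start: pos=(-2,-9), heading=90, pen down
FD 7: (-2,-9) -> (-2,-2) [heading=90, draw]
RT 123: heading 90 -> 327
FD 13: (-2,-2) -> (8.903,-9.08) [heading=327, draw]
RT 180: heading 327 -> 147
FD 2: (8.903,-9.08) -> (7.225,-7.991) [heading=147, draw]
FD 5: (7.225,-7.991) -> (3.032,-5.268) [heading=147, draw]
LT 270: heading 147 -> 57
PD: pen down
RT 270: heading 57 -> 147
PD: pen down
FD 8: (3.032,-5.268) -> (-3.677,-0.911) [heading=147, draw]
FD 11: (-3.677,-0.911) -> (-12.903,5.08) [heading=147, draw]
FD 1: (-12.903,5.08) -> (-13.741,5.625) [heading=147, draw]
FD 11: (-13.741,5.625) -> (-22.967,11.616) [heading=147, draw]
Final: pos=(-22.967,11.616), heading=147, 8 segment(s) drawn

Answer: 147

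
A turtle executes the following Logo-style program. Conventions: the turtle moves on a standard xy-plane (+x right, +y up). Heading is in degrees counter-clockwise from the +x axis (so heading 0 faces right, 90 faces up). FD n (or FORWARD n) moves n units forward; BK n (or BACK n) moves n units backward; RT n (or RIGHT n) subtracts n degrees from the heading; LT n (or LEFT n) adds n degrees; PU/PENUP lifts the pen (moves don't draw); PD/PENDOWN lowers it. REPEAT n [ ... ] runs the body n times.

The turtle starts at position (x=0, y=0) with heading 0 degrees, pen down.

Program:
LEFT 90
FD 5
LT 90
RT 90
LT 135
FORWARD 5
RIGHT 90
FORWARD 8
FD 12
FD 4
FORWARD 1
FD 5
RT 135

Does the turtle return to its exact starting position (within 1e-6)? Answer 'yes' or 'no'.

Executing turtle program step by step:
Start: pos=(0,0), heading=0, pen down
LT 90: heading 0 -> 90
FD 5: (0,0) -> (0,5) [heading=90, draw]
LT 90: heading 90 -> 180
RT 90: heading 180 -> 90
LT 135: heading 90 -> 225
FD 5: (0,5) -> (-3.536,1.464) [heading=225, draw]
RT 90: heading 225 -> 135
FD 8: (-3.536,1.464) -> (-9.192,7.121) [heading=135, draw]
FD 12: (-9.192,7.121) -> (-17.678,15.607) [heading=135, draw]
FD 4: (-17.678,15.607) -> (-20.506,18.435) [heading=135, draw]
FD 1: (-20.506,18.435) -> (-21.213,19.142) [heading=135, draw]
FD 5: (-21.213,19.142) -> (-24.749,22.678) [heading=135, draw]
RT 135: heading 135 -> 0
Final: pos=(-24.749,22.678), heading=0, 7 segment(s) drawn

Start position: (0, 0)
Final position: (-24.749, 22.678)
Distance = 33.567; >= 1e-6 -> NOT closed

Answer: no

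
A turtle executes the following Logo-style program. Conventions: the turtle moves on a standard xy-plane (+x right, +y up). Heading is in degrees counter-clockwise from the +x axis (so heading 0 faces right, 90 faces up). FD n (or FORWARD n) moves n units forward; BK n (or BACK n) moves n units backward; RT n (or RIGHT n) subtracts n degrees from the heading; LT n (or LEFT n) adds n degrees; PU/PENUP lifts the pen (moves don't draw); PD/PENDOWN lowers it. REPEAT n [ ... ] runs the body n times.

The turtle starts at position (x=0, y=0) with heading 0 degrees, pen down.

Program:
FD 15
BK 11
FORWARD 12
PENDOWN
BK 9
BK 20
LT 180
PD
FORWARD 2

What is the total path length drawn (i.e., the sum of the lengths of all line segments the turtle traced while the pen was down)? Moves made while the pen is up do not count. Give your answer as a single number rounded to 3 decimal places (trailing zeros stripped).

Executing turtle program step by step:
Start: pos=(0,0), heading=0, pen down
FD 15: (0,0) -> (15,0) [heading=0, draw]
BK 11: (15,0) -> (4,0) [heading=0, draw]
FD 12: (4,0) -> (16,0) [heading=0, draw]
PD: pen down
BK 9: (16,0) -> (7,0) [heading=0, draw]
BK 20: (7,0) -> (-13,0) [heading=0, draw]
LT 180: heading 0 -> 180
PD: pen down
FD 2: (-13,0) -> (-15,0) [heading=180, draw]
Final: pos=(-15,0), heading=180, 6 segment(s) drawn

Segment lengths:
  seg 1: (0,0) -> (15,0), length = 15
  seg 2: (15,0) -> (4,0), length = 11
  seg 3: (4,0) -> (16,0), length = 12
  seg 4: (16,0) -> (7,0), length = 9
  seg 5: (7,0) -> (-13,0), length = 20
  seg 6: (-13,0) -> (-15,0), length = 2
Total = 69

Answer: 69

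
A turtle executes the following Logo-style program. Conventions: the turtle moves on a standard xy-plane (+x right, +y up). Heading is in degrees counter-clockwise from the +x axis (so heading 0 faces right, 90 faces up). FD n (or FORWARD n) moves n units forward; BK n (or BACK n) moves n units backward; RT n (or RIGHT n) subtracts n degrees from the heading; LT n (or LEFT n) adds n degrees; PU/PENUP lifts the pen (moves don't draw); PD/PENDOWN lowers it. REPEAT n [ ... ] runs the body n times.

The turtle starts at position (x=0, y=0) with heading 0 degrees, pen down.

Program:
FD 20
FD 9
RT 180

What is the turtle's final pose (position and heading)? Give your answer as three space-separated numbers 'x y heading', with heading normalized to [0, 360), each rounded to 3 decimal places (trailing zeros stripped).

Executing turtle program step by step:
Start: pos=(0,0), heading=0, pen down
FD 20: (0,0) -> (20,0) [heading=0, draw]
FD 9: (20,0) -> (29,0) [heading=0, draw]
RT 180: heading 0 -> 180
Final: pos=(29,0), heading=180, 2 segment(s) drawn

Answer: 29 0 180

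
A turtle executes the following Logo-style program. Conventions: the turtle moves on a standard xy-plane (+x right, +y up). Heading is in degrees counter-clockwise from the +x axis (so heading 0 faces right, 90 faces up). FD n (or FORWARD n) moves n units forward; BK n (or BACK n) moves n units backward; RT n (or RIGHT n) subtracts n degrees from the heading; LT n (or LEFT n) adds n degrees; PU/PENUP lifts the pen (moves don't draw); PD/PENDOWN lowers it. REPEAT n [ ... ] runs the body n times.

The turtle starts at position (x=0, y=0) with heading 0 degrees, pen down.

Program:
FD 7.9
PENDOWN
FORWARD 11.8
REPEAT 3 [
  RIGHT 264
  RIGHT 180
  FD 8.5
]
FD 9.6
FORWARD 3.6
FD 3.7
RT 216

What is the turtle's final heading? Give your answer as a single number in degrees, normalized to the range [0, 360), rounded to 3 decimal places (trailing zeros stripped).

Answer: 252

Derivation:
Executing turtle program step by step:
Start: pos=(0,0), heading=0, pen down
FD 7.9: (0,0) -> (7.9,0) [heading=0, draw]
PD: pen down
FD 11.8: (7.9,0) -> (19.7,0) [heading=0, draw]
REPEAT 3 [
  -- iteration 1/3 --
  RT 264: heading 0 -> 96
  RT 180: heading 96 -> 276
  FD 8.5: (19.7,0) -> (20.588,-8.453) [heading=276, draw]
  -- iteration 2/3 --
  RT 264: heading 276 -> 12
  RT 180: heading 12 -> 192
  FD 8.5: (20.588,-8.453) -> (12.274,-10.221) [heading=192, draw]
  -- iteration 3/3 --
  RT 264: heading 192 -> 288
  RT 180: heading 288 -> 108
  FD 8.5: (12.274,-10.221) -> (9.648,-2.137) [heading=108, draw]
]
FD 9.6: (9.648,-2.137) -> (6.681,6.993) [heading=108, draw]
FD 3.6: (6.681,6.993) -> (5.569,10.417) [heading=108, draw]
FD 3.7: (5.569,10.417) -> (4.425,13.936) [heading=108, draw]
RT 216: heading 108 -> 252
Final: pos=(4.425,13.936), heading=252, 8 segment(s) drawn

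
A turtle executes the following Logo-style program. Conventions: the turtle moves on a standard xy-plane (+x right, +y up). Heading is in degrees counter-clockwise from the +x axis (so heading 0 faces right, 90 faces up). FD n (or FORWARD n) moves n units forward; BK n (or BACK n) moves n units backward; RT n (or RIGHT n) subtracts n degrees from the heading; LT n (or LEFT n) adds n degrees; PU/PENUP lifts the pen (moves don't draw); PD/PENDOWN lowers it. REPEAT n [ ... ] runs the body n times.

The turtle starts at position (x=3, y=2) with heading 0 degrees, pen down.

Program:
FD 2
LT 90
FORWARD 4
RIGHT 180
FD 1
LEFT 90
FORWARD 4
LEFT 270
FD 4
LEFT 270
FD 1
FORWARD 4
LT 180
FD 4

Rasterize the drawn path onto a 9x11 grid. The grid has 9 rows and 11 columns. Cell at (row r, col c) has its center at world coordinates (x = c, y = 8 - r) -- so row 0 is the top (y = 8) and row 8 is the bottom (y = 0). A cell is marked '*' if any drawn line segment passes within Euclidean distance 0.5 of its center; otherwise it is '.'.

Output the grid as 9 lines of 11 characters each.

Answer: ...........
...........
.....*.....
.....*****.
.....*...*.
.....*...*.
...***...*.
....******.
...........

Derivation:
Segment 0: (3,2) -> (5,2)
Segment 1: (5,2) -> (5,6)
Segment 2: (5,6) -> (5,5)
Segment 3: (5,5) -> (9,5)
Segment 4: (9,5) -> (9,1)
Segment 5: (9,1) -> (8,1)
Segment 6: (8,1) -> (4,1)
Segment 7: (4,1) -> (8,1)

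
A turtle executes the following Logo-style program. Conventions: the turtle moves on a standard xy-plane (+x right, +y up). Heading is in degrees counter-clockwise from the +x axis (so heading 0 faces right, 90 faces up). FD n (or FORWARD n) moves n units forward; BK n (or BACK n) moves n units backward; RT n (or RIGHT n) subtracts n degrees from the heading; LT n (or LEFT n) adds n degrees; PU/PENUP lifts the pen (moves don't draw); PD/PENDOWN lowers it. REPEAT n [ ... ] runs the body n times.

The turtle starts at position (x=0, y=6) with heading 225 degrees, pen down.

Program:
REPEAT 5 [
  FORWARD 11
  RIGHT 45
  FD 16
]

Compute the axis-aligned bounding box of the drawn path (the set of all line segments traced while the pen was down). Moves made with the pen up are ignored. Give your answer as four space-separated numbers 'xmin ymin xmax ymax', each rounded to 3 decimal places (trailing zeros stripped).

Answer: -53.87 -1.778 0 63.406

Derivation:
Executing turtle program step by step:
Start: pos=(0,6), heading=225, pen down
REPEAT 5 [
  -- iteration 1/5 --
  FD 11: (0,6) -> (-7.778,-1.778) [heading=225, draw]
  RT 45: heading 225 -> 180
  FD 16: (-7.778,-1.778) -> (-23.778,-1.778) [heading=180, draw]
  -- iteration 2/5 --
  FD 11: (-23.778,-1.778) -> (-34.778,-1.778) [heading=180, draw]
  RT 45: heading 180 -> 135
  FD 16: (-34.778,-1.778) -> (-46.092,9.536) [heading=135, draw]
  -- iteration 3/5 --
  FD 11: (-46.092,9.536) -> (-53.87,17.314) [heading=135, draw]
  RT 45: heading 135 -> 90
  FD 16: (-53.87,17.314) -> (-53.87,33.314) [heading=90, draw]
  -- iteration 4/5 --
  FD 11: (-53.87,33.314) -> (-53.87,44.314) [heading=90, draw]
  RT 45: heading 90 -> 45
  FD 16: (-53.87,44.314) -> (-42.556,55.627) [heading=45, draw]
  -- iteration 5/5 --
  FD 11: (-42.556,55.627) -> (-34.778,63.406) [heading=45, draw]
  RT 45: heading 45 -> 0
  FD 16: (-34.778,63.406) -> (-18.778,63.406) [heading=0, draw]
]
Final: pos=(-18.778,63.406), heading=0, 10 segment(s) drawn

Segment endpoints: x in {-53.87, -46.092, -42.556, -34.778, -23.778, -18.778, -7.778, 0}, y in {-1.778, -1.778, -1.778, 6, 9.536, 17.314, 33.314, 44.314, 55.627, 63.406}
xmin=-53.87, ymin=-1.778, xmax=0, ymax=63.406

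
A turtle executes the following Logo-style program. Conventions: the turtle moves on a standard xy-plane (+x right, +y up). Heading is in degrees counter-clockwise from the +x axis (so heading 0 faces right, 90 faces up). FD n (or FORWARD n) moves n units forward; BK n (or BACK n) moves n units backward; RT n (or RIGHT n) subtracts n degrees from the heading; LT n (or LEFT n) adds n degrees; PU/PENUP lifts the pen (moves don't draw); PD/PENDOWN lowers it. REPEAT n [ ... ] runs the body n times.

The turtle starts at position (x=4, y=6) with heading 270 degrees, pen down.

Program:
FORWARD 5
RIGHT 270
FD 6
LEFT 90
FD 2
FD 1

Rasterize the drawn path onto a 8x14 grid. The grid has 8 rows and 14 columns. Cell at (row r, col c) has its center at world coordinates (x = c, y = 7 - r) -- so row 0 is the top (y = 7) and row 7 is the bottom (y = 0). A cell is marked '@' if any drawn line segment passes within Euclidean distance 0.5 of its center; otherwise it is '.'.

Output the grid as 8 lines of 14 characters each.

Segment 0: (4,6) -> (4,1)
Segment 1: (4,1) -> (10,1)
Segment 2: (10,1) -> (10,3)
Segment 3: (10,3) -> (10,4)

Answer: ..............
....@.........
....@.........
....@.....@...
....@.....@...
....@.....@...
....@@@@@@@...
..............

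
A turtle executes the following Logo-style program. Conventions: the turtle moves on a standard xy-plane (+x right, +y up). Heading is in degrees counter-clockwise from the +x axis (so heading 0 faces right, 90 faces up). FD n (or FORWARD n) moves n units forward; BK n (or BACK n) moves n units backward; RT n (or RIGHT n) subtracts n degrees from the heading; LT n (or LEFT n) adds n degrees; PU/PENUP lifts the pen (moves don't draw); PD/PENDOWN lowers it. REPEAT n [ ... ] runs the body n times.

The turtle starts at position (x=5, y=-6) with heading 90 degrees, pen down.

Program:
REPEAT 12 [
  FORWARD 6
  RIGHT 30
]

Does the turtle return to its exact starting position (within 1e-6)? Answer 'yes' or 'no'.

Executing turtle program step by step:
Start: pos=(5,-6), heading=90, pen down
REPEAT 12 [
  -- iteration 1/12 --
  FD 6: (5,-6) -> (5,0) [heading=90, draw]
  RT 30: heading 90 -> 60
  -- iteration 2/12 --
  FD 6: (5,0) -> (8,5.196) [heading=60, draw]
  RT 30: heading 60 -> 30
  -- iteration 3/12 --
  FD 6: (8,5.196) -> (13.196,8.196) [heading=30, draw]
  RT 30: heading 30 -> 0
  -- iteration 4/12 --
  FD 6: (13.196,8.196) -> (19.196,8.196) [heading=0, draw]
  RT 30: heading 0 -> 330
  -- iteration 5/12 --
  FD 6: (19.196,8.196) -> (24.392,5.196) [heading=330, draw]
  RT 30: heading 330 -> 300
  -- iteration 6/12 --
  FD 6: (24.392,5.196) -> (27.392,0) [heading=300, draw]
  RT 30: heading 300 -> 270
  -- iteration 7/12 --
  FD 6: (27.392,0) -> (27.392,-6) [heading=270, draw]
  RT 30: heading 270 -> 240
  -- iteration 8/12 --
  FD 6: (27.392,-6) -> (24.392,-11.196) [heading=240, draw]
  RT 30: heading 240 -> 210
  -- iteration 9/12 --
  FD 6: (24.392,-11.196) -> (19.196,-14.196) [heading=210, draw]
  RT 30: heading 210 -> 180
  -- iteration 10/12 --
  FD 6: (19.196,-14.196) -> (13.196,-14.196) [heading=180, draw]
  RT 30: heading 180 -> 150
  -- iteration 11/12 --
  FD 6: (13.196,-14.196) -> (8,-11.196) [heading=150, draw]
  RT 30: heading 150 -> 120
  -- iteration 12/12 --
  FD 6: (8,-11.196) -> (5,-6) [heading=120, draw]
  RT 30: heading 120 -> 90
]
Final: pos=(5,-6), heading=90, 12 segment(s) drawn

Start position: (5, -6)
Final position: (5, -6)
Distance = 0; < 1e-6 -> CLOSED

Answer: yes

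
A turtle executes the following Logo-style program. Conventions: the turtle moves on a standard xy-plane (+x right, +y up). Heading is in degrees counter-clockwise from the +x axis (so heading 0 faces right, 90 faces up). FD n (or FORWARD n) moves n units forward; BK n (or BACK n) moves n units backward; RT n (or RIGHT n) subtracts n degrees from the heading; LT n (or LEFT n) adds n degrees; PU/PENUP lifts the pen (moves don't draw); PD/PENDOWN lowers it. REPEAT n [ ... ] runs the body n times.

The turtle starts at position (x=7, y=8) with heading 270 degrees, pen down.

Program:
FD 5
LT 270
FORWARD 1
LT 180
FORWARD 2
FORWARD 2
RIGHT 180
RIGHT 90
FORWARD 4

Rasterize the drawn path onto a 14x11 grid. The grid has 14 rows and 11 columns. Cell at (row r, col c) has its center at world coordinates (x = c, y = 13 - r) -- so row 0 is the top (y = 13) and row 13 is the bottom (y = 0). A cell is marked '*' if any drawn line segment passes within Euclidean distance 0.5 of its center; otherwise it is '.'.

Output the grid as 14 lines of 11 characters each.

Answer: ...........
...........
...........
...........
...........
.......*...
.......*..*
.......*..*
.......*..*
.......*..*
......*****
...........
...........
...........

Derivation:
Segment 0: (7,8) -> (7,3)
Segment 1: (7,3) -> (6,3)
Segment 2: (6,3) -> (8,3)
Segment 3: (8,3) -> (10,3)
Segment 4: (10,3) -> (10,7)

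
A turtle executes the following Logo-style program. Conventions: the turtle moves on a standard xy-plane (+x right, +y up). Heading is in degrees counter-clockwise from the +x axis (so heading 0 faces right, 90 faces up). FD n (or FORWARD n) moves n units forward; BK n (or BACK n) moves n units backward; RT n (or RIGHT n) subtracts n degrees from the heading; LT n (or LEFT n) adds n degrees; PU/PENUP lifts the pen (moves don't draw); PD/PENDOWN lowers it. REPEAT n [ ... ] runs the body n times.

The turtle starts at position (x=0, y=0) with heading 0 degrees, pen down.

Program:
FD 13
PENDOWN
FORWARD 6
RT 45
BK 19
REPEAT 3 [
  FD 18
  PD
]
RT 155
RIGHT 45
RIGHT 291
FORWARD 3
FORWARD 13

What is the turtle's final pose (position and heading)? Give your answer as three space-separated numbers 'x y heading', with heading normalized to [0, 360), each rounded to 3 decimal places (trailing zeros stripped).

Answer: 27.788 -25.865 184

Derivation:
Executing turtle program step by step:
Start: pos=(0,0), heading=0, pen down
FD 13: (0,0) -> (13,0) [heading=0, draw]
PD: pen down
FD 6: (13,0) -> (19,0) [heading=0, draw]
RT 45: heading 0 -> 315
BK 19: (19,0) -> (5.565,13.435) [heading=315, draw]
REPEAT 3 [
  -- iteration 1/3 --
  FD 18: (5.565,13.435) -> (18.293,0.707) [heading=315, draw]
  PD: pen down
  -- iteration 2/3 --
  FD 18: (18.293,0.707) -> (31.021,-12.021) [heading=315, draw]
  PD: pen down
  -- iteration 3/3 --
  FD 18: (31.021,-12.021) -> (43.749,-24.749) [heading=315, draw]
  PD: pen down
]
RT 155: heading 315 -> 160
RT 45: heading 160 -> 115
RT 291: heading 115 -> 184
FD 3: (43.749,-24.749) -> (40.756,-24.958) [heading=184, draw]
FD 13: (40.756,-24.958) -> (27.788,-25.865) [heading=184, draw]
Final: pos=(27.788,-25.865), heading=184, 8 segment(s) drawn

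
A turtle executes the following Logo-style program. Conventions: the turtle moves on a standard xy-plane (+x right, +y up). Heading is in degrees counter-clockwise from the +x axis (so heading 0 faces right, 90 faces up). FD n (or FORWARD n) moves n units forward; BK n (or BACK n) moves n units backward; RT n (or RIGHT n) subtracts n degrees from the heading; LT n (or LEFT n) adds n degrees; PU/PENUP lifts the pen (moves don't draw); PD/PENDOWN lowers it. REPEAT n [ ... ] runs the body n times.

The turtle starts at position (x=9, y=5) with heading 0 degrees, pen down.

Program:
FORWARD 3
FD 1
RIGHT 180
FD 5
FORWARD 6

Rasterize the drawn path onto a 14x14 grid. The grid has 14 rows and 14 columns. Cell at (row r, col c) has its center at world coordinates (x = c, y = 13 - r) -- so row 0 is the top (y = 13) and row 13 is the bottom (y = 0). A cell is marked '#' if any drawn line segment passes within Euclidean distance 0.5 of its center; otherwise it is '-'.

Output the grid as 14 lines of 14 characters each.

Answer: --------------
--------------
--------------
--------------
--------------
--------------
--------------
--------------
--############
--------------
--------------
--------------
--------------
--------------

Derivation:
Segment 0: (9,5) -> (12,5)
Segment 1: (12,5) -> (13,5)
Segment 2: (13,5) -> (8,5)
Segment 3: (8,5) -> (2,5)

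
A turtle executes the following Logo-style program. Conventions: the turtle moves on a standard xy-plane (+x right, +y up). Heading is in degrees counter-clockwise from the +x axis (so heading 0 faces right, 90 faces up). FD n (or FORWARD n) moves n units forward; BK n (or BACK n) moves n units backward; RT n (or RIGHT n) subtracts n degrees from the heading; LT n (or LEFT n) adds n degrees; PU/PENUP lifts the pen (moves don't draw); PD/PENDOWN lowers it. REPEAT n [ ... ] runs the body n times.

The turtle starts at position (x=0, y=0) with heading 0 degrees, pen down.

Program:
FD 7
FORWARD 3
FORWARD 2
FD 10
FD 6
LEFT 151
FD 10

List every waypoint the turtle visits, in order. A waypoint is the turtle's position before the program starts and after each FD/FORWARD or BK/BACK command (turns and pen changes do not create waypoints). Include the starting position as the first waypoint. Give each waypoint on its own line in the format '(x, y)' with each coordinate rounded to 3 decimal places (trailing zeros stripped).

Executing turtle program step by step:
Start: pos=(0,0), heading=0, pen down
FD 7: (0,0) -> (7,0) [heading=0, draw]
FD 3: (7,0) -> (10,0) [heading=0, draw]
FD 2: (10,0) -> (12,0) [heading=0, draw]
FD 10: (12,0) -> (22,0) [heading=0, draw]
FD 6: (22,0) -> (28,0) [heading=0, draw]
LT 151: heading 0 -> 151
FD 10: (28,0) -> (19.254,4.848) [heading=151, draw]
Final: pos=(19.254,4.848), heading=151, 6 segment(s) drawn
Waypoints (7 total):
(0, 0)
(7, 0)
(10, 0)
(12, 0)
(22, 0)
(28, 0)
(19.254, 4.848)

Answer: (0, 0)
(7, 0)
(10, 0)
(12, 0)
(22, 0)
(28, 0)
(19.254, 4.848)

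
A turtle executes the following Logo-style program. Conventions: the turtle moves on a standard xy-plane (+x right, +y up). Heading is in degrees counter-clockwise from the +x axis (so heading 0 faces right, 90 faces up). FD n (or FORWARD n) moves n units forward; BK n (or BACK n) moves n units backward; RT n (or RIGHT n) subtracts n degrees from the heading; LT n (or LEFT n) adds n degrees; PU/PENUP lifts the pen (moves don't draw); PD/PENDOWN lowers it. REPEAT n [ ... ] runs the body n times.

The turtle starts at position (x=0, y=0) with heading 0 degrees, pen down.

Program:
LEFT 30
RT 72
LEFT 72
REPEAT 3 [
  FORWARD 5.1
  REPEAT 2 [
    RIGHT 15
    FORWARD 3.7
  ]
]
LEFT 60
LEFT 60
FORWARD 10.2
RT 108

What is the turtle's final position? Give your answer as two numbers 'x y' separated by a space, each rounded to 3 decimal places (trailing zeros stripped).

Executing turtle program step by step:
Start: pos=(0,0), heading=0, pen down
LT 30: heading 0 -> 30
RT 72: heading 30 -> 318
LT 72: heading 318 -> 30
REPEAT 3 [
  -- iteration 1/3 --
  FD 5.1: (0,0) -> (4.417,2.55) [heading=30, draw]
  REPEAT 2 [
    -- iteration 1/2 --
    RT 15: heading 30 -> 15
    FD 3.7: (4.417,2.55) -> (7.991,3.508) [heading=15, draw]
    -- iteration 2/2 --
    RT 15: heading 15 -> 0
    FD 3.7: (7.991,3.508) -> (11.691,3.508) [heading=0, draw]
  ]
  -- iteration 2/3 --
  FD 5.1: (11.691,3.508) -> (16.791,3.508) [heading=0, draw]
  REPEAT 2 [
    -- iteration 1/2 --
    RT 15: heading 0 -> 345
    FD 3.7: (16.791,3.508) -> (20.365,2.55) [heading=345, draw]
    -- iteration 2/2 --
    RT 15: heading 345 -> 330
    FD 3.7: (20.365,2.55) -> (23.569,0.7) [heading=330, draw]
  ]
  -- iteration 3/3 --
  FD 5.1: (23.569,0.7) -> (27.986,-1.85) [heading=330, draw]
  REPEAT 2 [
    -- iteration 1/2 --
    RT 15: heading 330 -> 315
    FD 3.7: (27.986,-1.85) -> (30.602,-4.466) [heading=315, draw]
    -- iteration 2/2 --
    RT 15: heading 315 -> 300
    FD 3.7: (30.602,-4.466) -> (32.452,-7.671) [heading=300, draw]
  ]
]
LT 60: heading 300 -> 0
LT 60: heading 0 -> 60
FD 10.2: (32.452,-7.671) -> (37.552,1.163) [heading=60, draw]
RT 108: heading 60 -> 312
Final: pos=(37.552,1.163), heading=312, 10 segment(s) drawn

Answer: 37.552 1.163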